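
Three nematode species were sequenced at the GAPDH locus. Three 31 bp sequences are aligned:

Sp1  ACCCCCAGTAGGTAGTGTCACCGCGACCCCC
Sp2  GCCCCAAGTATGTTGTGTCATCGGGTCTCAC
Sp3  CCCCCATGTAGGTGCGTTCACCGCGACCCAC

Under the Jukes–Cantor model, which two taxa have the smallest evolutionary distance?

Sp1 and Sp3

Sp1–Sp2: 9/31 differ, p = 0.290, d = 0.367.
Sp1–Sp3: 8/31 differ, p = 0.258, d = 0.316.
Sp2–Sp3: 11/31 differ, p = 0.355, d = 0.481.
The smallest distance is between Sp1 and Sp3.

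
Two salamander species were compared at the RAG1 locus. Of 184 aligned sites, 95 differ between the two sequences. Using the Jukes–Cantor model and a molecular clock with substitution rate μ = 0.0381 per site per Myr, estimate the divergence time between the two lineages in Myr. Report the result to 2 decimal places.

11.48

p = 95/184 ≈ 0.516304.
d = −(3/4) ln(1 − 4p/3) = −0.75 ln(1 − 0.688405) = −0.75 ln(0.311595)
  = −0.75 × (-1.166051) = 0.874538 substitutions/site.
Under a molecular clock d = 2μt, so t = d/(2μ) = 0.874538 / (2 × 0.0381) = 11.48 Myr.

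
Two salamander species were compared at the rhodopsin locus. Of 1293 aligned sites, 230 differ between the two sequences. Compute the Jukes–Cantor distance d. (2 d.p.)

0.20

p = 230/1293 ≈ 0.177881.
d = −(3/4) ln(1 − 4p/3) = −0.75 ln(1 − 0.237175) = −0.75 ln(0.762825)
  = −0.75 × (-0.270727) = 0.203045 substitutions/site.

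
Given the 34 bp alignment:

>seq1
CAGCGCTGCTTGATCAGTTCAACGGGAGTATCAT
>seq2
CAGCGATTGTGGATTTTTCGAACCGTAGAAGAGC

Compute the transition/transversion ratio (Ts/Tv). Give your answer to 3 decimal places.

0.333

Transitions are A↔G and C↔T; transversions are all other mismatches.
Transitions: 4. Transversions: 12.
R = 4/12 = 0.333333… ≈ 0.333 (to 3 d.p.).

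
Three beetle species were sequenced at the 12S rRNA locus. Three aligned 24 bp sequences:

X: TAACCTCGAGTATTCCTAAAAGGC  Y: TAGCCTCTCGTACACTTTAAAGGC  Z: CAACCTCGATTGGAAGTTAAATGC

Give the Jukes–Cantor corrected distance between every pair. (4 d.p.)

X–Y: 7/24 sites differ → p ≈ 0.291667, d = −0.75 ln(1 − 0.388889) = 0.369358 ≈ 0.3694.
X–Z: 9/24 sites differ → p = 0.375, d = −0.75 ln(1 − 0.5) = 0.519860 ≈ 0.5199.
Y–Z: 10/24 sites differ → p ≈ 0.416667, d = −0.75 ln(1 − 0.555556) = 0.608198 ≈ 0.6082.

d(X,Y) = 0.3694, d(X,Z) = 0.5199, d(Y,Z) = 0.6082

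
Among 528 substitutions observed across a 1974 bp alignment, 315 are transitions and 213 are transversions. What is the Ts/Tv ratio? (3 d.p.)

R = 315/213 = 1.478873… ≈ 1.479 (to 3 d.p.).

1.479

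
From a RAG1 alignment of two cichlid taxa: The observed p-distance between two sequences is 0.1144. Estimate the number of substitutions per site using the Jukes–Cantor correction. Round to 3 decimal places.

d = −(3/4) ln(1 − 4p/3) = −0.75 ln(1 − 0.152533) = −0.75 ln(0.847467)
  = −0.75 × (-0.165503) = 0.124127 substitutions/site.

0.124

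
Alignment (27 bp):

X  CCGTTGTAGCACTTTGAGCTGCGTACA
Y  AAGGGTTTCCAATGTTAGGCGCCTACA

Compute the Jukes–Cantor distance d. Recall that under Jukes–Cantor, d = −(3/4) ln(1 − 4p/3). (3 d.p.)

The sequences differ at 13 of 27 sites, so p = 13/27 ≈ 0.481481.
d = −(3/4) ln(1 − 4p/3) = −0.75 ln(1 − 0.641975) = −0.75 ln(0.358025)
  = −0.75 × (-1.027152) = 0.770364 substitutions/site.

0.770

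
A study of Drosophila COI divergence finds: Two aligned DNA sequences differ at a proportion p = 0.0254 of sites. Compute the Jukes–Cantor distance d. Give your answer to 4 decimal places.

d = −(3/4) ln(1 − 4p/3) = −0.75 ln(1 − 0.033867) = −0.75 ln(0.966133)
  = −0.75 × (-0.034454) = 0.025841 substitutions/site.

0.0258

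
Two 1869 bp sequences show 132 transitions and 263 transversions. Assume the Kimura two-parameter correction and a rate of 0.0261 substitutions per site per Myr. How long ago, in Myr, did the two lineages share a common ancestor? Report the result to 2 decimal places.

P = 132/1869 ≈ 0.070626 and Q = 263/1869 ≈ 0.140717.
Under the Kimura two-parameter model, d = −½ ln(1 − 2P − Q) − ¼ ln(1 − 2Q).
1 − 2P − Q = 0.718031, giving −½ ln(0.718031) = 0.165621.
1 − 2Q = 0.718566, giving −¼ ln(0.718566) = 0.082624.
d = 0.165621 + 0.082624 = 0.248245.
Under a molecular clock d = 2μt, so t = d/(2μ) = 0.248245 / (2 × 0.0261) = 4.76 Myr.

4.76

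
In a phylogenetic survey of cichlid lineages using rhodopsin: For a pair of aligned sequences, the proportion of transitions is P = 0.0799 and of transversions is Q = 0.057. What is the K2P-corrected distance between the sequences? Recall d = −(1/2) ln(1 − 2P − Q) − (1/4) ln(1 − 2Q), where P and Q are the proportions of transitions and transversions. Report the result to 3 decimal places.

0.152

Under the Kimura two-parameter model, d = −½ ln(1 − 2P − Q) − ¼ ln(1 − 2Q).
1 − 2P − Q = 0.7832, giving −½ ln(0.7832) = 0.122184.
1 − 2Q = 0.886, giving −¼ ln(0.886) = 0.030260.
d = 0.122184 + 0.030260 = 0.152444.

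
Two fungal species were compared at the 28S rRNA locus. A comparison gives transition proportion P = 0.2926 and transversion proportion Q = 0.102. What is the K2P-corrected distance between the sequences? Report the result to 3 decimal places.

0.638

Under the Kimura two-parameter model, d = −½ ln(1 − 2P − Q) − ¼ ln(1 − 2Q).
1 − 2P − Q = 0.3128, giving −½ ln(0.3128) = 0.581096.
1 − 2Q = 0.796, giving −¼ ln(0.796) = 0.057039.
d = 0.581096 + 0.057039 = 0.638135.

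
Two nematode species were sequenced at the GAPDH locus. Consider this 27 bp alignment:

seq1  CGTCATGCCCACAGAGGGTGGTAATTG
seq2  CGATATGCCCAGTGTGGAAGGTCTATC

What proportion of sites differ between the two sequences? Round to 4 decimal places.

0.4074

The sequences differ at 11 of 27 positions.
p = 11/27 = 0.407407… ≈ 0.4074 (to 4 d.p.).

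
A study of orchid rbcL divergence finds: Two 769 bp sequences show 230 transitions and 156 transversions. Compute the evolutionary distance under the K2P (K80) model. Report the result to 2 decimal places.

0.94

P = 230/769 ≈ 0.29909 and Q = 156/769 ≈ 0.202861.
Under the Kimura two-parameter model, d = −½ ln(1 − 2P − Q) − ¼ ln(1 − 2Q).
1 − 2P − Q = 0.198959, giving −½ ln(0.198959) = 0.807328.
1 − 2Q = 0.594278, giving −¼ ln(0.594278) = 0.130102.
d = 0.807328 + 0.130102 = 0.937430.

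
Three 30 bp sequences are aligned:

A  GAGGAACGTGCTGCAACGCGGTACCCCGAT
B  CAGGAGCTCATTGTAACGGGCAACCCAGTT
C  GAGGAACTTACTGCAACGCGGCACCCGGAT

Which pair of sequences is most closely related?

A and C

A–B: 12/30 differ, p = 0.400, d = 0.572.
A–C: 4/30 differ, p = 0.133, d = 0.147.
B–C: 10/30 differ, p = 0.333, d = 0.441.
The smallest distance is between A and C.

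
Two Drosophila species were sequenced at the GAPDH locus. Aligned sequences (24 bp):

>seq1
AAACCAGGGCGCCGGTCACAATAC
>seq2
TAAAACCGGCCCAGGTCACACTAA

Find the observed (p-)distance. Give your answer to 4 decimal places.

The sequences differ at 9 of 24 positions (sites 1, 4, 5, 6, 7, 11, 13, 21, 24).
p = 9/24 = 0.3750.

0.3750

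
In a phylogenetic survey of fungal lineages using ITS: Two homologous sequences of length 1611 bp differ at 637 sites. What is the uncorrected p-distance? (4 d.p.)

p = 637/1611 = 0.395406… ≈ 0.3954 (to 4 d.p.).

0.3954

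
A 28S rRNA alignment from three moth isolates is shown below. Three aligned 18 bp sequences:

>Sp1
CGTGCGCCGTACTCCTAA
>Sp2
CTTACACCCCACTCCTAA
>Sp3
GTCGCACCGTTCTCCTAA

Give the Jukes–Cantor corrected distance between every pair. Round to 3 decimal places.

d(Sp1,Sp2) = 0.347, d(Sp1,Sp3) = 0.347, d(Sp2,Sp3) = 0.441

Sp1–Sp2: 5/18 sites differ → p ≈ 0.277778, d = −0.75 ln(1 − 0.370371) = 0.346968 ≈ 0.347.
Sp1–Sp3: 5/18 sites differ → p ≈ 0.277778, d = −0.75 ln(1 − 0.370371) = 0.346968 ≈ 0.347.
Sp2–Sp3: 6/18 sites differ → p ≈ 0.333333, d = −0.75 ln(1 − 0.444444) = 0.440839 ≈ 0.441.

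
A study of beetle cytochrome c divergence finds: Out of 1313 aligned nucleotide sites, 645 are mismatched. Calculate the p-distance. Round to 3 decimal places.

0.491

p = 645/1313 = 0.491241… ≈ 0.491 (to 3 d.p.).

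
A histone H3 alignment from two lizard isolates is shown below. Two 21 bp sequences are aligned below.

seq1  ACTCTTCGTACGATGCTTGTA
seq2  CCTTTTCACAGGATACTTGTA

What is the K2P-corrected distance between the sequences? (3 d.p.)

Of 21 sites, 4 differences are transitions and 2 are transversions, so P = 4/21 ≈ 0.190476 and Q = 2/21 ≈ 0.095238.
Under the Kimura two-parameter model, d = −½ ln(1 − 2P − Q) − ¼ ln(1 − 2Q).
1 − 2P − Q = 0.52381, giving −½ ln(0.52381) = 0.323313.
1 − 2Q = 0.809524, giving −¼ ln(0.809524) = 0.052827.
d = 0.323313 + 0.052827 = 0.376140.

0.376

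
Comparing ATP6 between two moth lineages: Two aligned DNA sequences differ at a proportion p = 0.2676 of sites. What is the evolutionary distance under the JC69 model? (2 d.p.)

d = −(3/4) ln(1 − 4p/3) = −0.75 ln(1 − 0.3568) = −0.75 ln(0.6432)
  = −0.75 × (-0.441300) = 0.330975 substitutions/site.

0.33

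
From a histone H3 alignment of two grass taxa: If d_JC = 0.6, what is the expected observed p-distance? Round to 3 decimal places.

0.413

p = (3/4)(1 − e^(−4d/3)) = 0.75 × (1 − e^(-0.8)) = 0.75 × (1 − 0.449329) = 0.413003.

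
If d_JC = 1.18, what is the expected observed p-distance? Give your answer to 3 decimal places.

p = (3/4)(1 − e^(−4d/3)) = 0.75 × (1 − e^(-1.573333)) = 0.75 × (1 − 0.207353) = 0.594485.

0.594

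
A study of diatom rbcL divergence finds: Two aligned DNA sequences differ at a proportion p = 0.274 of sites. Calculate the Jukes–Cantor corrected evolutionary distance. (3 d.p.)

d = −(3/4) ln(1 − 4p/3) = −0.75 ln(1 − 0.365333) = −0.75 ln(0.634667)
  = −0.75 × (-0.454655) = 0.340991 substitutions/site.

0.341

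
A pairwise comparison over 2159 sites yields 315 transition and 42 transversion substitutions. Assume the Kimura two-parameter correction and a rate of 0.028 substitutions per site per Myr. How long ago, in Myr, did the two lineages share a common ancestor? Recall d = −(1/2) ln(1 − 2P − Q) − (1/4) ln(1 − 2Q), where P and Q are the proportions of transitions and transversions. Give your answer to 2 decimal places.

P = 315/2159 ≈ 0.145901 and Q = 42/2159 ≈ 0.019453.
Under the Kimura two-parameter model, d = −½ ln(1 − 2P − Q) − ¼ ln(1 − 2Q).
1 − 2P − Q = 0.688745, giving −½ ln(0.688745) = 0.186442.
1 − 2Q = 0.961094, giving −¼ ln(0.961094) = 0.009921.
d = 0.186442 + 0.009921 = 0.196363.
Under a molecular clock d = 2μt, so t = d/(2μ) = 0.196363 / (2 × 0.028) = 3.51 Myr.

3.51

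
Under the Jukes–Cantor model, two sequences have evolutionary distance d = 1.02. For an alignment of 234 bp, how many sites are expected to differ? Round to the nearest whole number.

130

Invert JC69: p = (3/4)(1 − e^(−4d/3)) = 0.75 × (1 − e^(-1.36)) = 0.75 × (1 − 0.256661) = 0.557504.
Expected differing sites = pL ≈ 0.557504 × 234 = 130.455936 ≈ 130.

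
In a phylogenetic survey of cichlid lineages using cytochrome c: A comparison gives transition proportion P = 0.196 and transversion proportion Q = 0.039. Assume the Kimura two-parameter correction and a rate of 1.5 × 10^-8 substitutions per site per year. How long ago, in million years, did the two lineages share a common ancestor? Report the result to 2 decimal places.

Under the Kimura two-parameter model, d = −½ ln(1 − 2P − Q) − ¼ ln(1 − 2Q).
1 − 2P − Q = 0.569, giving −½ ln(0.569) = 0.281937.
1 − 2Q = 0.922, giving −¼ ln(0.922) = 0.020303.
d = 0.281937 + 0.020303 = 0.302240.
Under a molecular clock d = 2μt, so t = d/(2μ) = 0.302240 / (2 × 1.5 × 10^-8) = 10.07 million years.

10.07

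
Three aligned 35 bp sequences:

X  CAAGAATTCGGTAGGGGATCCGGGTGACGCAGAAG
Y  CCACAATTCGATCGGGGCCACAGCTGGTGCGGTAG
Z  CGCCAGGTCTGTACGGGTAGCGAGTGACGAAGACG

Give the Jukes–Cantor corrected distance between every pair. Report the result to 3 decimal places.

X–Y: 13/35 sites differ → p ≈ 0.371429, d = −0.75 ln(1 − 0.495239) = 0.512753 ≈ 0.513.
X–Z: 13/35 sites differ → p ≈ 0.371429, d = −0.75 ln(1 − 0.495239) = 0.512753 ≈ 0.513.
Y–Z: 20/35 sites differ → p ≈ 0.571429, d = −0.75 ln(1 − 0.761905) = 1.076314 ≈ 1.076.

d(X,Y) = 0.513, d(X,Z) = 0.513, d(Y,Z) = 1.076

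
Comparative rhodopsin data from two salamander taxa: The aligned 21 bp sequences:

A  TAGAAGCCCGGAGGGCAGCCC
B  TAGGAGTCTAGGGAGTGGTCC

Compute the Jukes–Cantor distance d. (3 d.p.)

0.635

The sequences differ at 9 of 21 sites (4, 7, 9, 10, 12, 14, 16, 17, 19), so p = 9/21 ≈ 0.428571.
d = −(3/4) ln(1 − 4p/3) = −0.75 ln(1 − 0.571428) = −0.75 ln(0.428572)
  = −0.75 × (-0.847297) = 0.635473 substitutions/site.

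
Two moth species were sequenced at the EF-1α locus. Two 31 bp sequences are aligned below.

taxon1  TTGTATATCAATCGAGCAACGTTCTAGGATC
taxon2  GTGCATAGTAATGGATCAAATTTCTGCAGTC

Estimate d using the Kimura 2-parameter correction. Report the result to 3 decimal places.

0.548

Of 31 sites, 5 differences are transitions and 7 are transversions, so P = 5/31 ≈ 0.16129 and Q = 7/31 ≈ 0.225806.
Under the Kimura two-parameter model, d = −½ ln(1 − 2P − Q) − ¼ ln(1 − 2Q).
1 − 2P − Q = 0.451614, giving −½ ln(0.451614) = 0.397464.
1 − 2Q = 0.548388, giving −¼ ln(0.548388) = 0.150193.
d = 0.397464 + 0.150193 = 0.547657.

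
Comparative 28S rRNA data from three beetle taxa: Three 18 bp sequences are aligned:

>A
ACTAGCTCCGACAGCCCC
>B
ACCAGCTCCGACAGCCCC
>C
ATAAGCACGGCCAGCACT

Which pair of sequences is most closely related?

A and B

A–B: 1/18 differ, p = 0.056, d = 0.058.
A–C: 7/18 differ, p = 0.389, d = 0.548.
B–C: 7/18 differ, p = 0.389, d = 0.548.
The smallest distance is between A and B.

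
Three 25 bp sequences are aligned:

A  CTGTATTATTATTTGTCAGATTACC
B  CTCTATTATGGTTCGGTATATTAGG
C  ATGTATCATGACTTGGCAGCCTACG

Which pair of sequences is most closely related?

A–B: 9/25 differ, p = 0.360, d = 0.490.
A–C: 8/25 differ, p = 0.320, d = 0.417.
B–C: 11/25 differ, p = 0.440, d = 0.663.
The smallest distance is between A and C.

A and C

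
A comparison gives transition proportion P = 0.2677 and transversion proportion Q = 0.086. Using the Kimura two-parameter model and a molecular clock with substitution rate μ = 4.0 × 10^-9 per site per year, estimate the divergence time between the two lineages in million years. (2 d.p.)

Under the Kimura two-parameter model, d = −½ ln(1 − 2P − Q) − ¼ ln(1 − 2Q).
1 − 2P − Q = 0.3786, giving −½ ln(0.3786) = 0.485638.
1 − 2Q = 0.828, giving −¼ ln(0.828) = 0.047186.
d = 0.485638 + 0.047186 = 0.532824.
Under a molecular clock d = 2μt, so t = d/(2μ) = 0.532824 / (2 × 4.0 × 10^-9) = 66.60 million years.

66.60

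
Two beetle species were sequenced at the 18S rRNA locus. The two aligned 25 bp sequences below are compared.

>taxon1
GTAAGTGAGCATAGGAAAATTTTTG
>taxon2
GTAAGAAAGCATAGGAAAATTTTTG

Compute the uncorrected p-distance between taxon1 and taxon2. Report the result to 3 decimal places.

The sequences differ at 2 of 25 positions (sites 6, 7).
p = 2/25 = 0.080.

0.080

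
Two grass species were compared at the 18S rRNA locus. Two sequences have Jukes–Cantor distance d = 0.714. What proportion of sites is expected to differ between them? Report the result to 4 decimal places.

p = (3/4)(1 − e^(−4d/3)) = 0.75 × (1 − e^(-0.952)) = 0.75 × (1 − 0.385968) = 0.460524.

0.4605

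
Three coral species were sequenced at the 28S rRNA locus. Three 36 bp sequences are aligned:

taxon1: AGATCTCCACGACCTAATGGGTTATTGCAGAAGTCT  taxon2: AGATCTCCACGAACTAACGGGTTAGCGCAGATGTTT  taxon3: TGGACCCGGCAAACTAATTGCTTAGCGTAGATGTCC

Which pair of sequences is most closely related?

taxon1–taxon2: 6/36 differ, p = 0.167, d = 0.188.
taxon1–taxon3: 15/36 differ, p = 0.417, d = 0.608.
taxon2–taxon3: 13/36 differ, p = 0.361, d = 0.493.
The smallest distance is between taxon1 and taxon2.

taxon1 and taxon2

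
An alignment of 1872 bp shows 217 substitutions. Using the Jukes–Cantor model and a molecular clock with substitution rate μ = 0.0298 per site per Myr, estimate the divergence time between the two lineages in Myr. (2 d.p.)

p = 217/1872 ≈ 0.115919.
d = −(3/4) ln(1 − 4p/3) = −0.75 ln(1 − 0.154559) = −0.75 ln(0.845441)
  = −0.75 × (-0.167897) = 0.125923 substitutions/site.
Under a molecular clock d = 2μt, so t = d/(2μ) = 0.125923 / (2 × 0.0298) = 2.11 Myr.

2.11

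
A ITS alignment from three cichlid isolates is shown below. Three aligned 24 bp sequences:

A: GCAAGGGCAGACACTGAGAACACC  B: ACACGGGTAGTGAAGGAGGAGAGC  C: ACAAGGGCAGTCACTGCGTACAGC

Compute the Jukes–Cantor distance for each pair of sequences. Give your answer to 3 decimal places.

d(A,B) = 0.608, d(A,C) = 0.244, d(B,C) = 0.441

A–B: 10/24 sites differ → p ≈ 0.416667, d = −0.75 ln(1 − 0.555556) = 0.608198 ≈ 0.608.
A–C: 5/24 sites differ → p ≈ 0.208333, d = −0.75 ln(1 − 0.277777) = 0.244066 ≈ 0.244.
B–C: 8/24 sites differ → p ≈ 0.333333, d = −0.75 ln(1 − 0.444444) = 0.440839 ≈ 0.441.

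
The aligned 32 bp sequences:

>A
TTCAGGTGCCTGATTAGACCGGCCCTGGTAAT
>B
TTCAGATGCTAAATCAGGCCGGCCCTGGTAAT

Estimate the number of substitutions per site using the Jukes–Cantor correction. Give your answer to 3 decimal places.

0.216

The sequences differ at 6 of 32 sites (6, 10, 11, 12, 15, 18), so p = 6/32 = 0.1875.
d = −(3/4) ln(1 − 4p/3) = −0.75 ln(1 − 0.25) = −0.75 ln(0.75)
  = −0.75 × (-0.287682) = 0.215762 substitutions/site.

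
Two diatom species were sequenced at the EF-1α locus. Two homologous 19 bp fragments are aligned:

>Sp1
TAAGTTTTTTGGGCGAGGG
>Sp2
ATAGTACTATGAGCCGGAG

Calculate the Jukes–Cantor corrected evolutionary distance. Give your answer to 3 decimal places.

The sequences differ at 9 of 19 sites (1, 2, 6, 7, 9, 12, 15, 16, 18), so p = 9/19 ≈ 0.473684.
d = −(3/4) ln(1 − 4p/3) = −0.75 ln(1 − 0.631579) = −0.75 ln(0.368421)
  = −0.75 × (-0.998529) = 0.748897 substitutions/site.

0.749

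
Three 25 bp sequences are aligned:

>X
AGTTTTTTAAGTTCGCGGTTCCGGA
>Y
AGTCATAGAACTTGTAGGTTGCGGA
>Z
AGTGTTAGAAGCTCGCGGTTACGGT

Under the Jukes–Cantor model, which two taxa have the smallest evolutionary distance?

X and Z

X–Y: 9/25 differ, p = 0.360, d = 0.490.
X–Z: 6/25 differ, p = 0.240, d = 0.289.
Y–Z: 9/25 differ, p = 0.360, d = 0.490.
The smallest distance is between X and Z.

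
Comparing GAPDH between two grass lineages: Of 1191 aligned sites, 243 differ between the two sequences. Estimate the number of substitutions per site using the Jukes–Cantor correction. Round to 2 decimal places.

p = 243/1191 ≈ 0.20403.
d = −(3/4) ln(1 − 4p/3) = −0.75 ln(1 − 0.27204) = −0.75 ln(0.72796)
  = −0.75 × (-0.317509) = 0.238132 substitutions/site.

0.24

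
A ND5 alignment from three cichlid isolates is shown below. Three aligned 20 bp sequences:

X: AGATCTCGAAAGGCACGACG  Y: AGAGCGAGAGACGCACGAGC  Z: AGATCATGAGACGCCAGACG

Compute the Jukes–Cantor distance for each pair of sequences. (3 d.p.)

d(X,Y) = 0.471, d(X,Z) = 0.383, d(Y,Z) = 0.471

X–Y: 7/20 sites differ → p = 0.35, d = −0.75 ln(1 − 0.466667) = 0.471457 ≈ 0.471.
X–Z: 6/20 sites differ → p = 0.3, d = −0.75 ln(1 − 0.4) = 0.383119 ≈ 0.383.
Y–Z: 7/20 sites differ → p = 0.35, d = −0.75 ln(1 − 0.466667) = 0.471457 ≈ 0.471.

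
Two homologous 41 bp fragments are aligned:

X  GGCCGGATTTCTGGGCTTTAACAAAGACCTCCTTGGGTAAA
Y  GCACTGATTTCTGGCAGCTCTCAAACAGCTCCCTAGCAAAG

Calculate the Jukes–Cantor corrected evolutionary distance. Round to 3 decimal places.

0.551

The sequences differ at 16 of 41 sites, so p = 16/41 ≈ 0.390244.
d = −(3/4) ln(1 − 4p/3) = −0.75 ln(1 − 0.520325) = −0.75 ln(0.479675)
  = −0.75 × (-0.734646) = 0.550985 substitutions/site.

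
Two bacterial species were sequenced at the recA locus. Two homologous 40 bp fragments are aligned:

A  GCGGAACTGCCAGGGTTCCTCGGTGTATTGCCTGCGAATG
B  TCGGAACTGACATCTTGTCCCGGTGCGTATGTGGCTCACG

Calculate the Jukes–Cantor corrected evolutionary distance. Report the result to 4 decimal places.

The sequences differ at 18 of 40 sites, so p = 18/40 = 0.45.
d = −(3/4) ln(1 − 4p/3) = −0.75 ln(1 − 0.6) = −0.75 ln(0.4)
  = −0.75 × (-0.916291) = 0.687218 substitutions/site.

0.6872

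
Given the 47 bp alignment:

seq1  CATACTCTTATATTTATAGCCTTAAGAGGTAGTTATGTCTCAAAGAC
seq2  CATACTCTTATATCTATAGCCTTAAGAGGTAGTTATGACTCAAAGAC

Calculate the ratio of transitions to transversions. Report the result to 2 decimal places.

1.00

Transitions are A↔G and C↔T; transversions are all other mismatches.
Transitions: 1. Transversions: 1.
R = 1/1 = 1.00.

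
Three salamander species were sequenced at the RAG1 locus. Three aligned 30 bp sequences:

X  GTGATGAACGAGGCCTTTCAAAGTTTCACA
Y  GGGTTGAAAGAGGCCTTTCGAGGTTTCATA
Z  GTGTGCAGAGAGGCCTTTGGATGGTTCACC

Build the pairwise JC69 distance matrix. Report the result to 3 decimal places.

d(X,Y) = 0.233, d(X,Z) = 0.441, d(Y,Z) = 0.383

X–Y: 6/30 sites differ → p = 0.2, d = −0.75 ln(1 − 0.266667) = 0.232617 ≈ 0.233.
X–Z: 10/30 sites differ → p ≈ 0.333333, d = −0.75 ln(1 − 0.444444) = 0.440839 ≈ 0.441.
Y–Z: 9/30 sites differ → p = 0.3, d = −0.75 ln(1 − 0.4) = 0.383119 ≈ 0.383.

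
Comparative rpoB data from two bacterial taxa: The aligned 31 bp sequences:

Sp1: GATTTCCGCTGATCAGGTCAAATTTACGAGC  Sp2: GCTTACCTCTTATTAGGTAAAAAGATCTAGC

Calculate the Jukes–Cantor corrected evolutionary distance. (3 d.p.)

0.481

The sequences differ at 11 of 31 sites, so p = 11/31 ≈ 0.354839.
d = −(3/4) ln(1 − 4p/3) = −0.75 ln(1 − 0.473119) = −0.75 ln(0.526881)
  = −0.75 × (-0.640781) = 0.480586 substitutions/site.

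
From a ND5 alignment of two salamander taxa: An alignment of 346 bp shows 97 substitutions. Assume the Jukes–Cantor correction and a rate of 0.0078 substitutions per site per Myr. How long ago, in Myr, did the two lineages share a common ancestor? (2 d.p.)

22.50

p = 97/346 ≈ 0.280347.
d = −(3/4) ln(1 − 4p/3) = −0.75 ln(1 − 0.373796) = −0.75 ln(0.626204)
  = −0.75 × (-0.468079) = 0.351059 substitutions/site.
Under a molecular clock d = 2μt, so t = d/(2μ) = 0.351059 / (2 × 0.0078) = 22.50 Myr.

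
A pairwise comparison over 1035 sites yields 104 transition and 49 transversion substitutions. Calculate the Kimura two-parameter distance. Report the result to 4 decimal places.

0.1676

P = 104/1035 ≈ 0.100483 and Q = 49/1035 ≈ 0.047343.
Under the Kimura two-parameter model, d = −½ ln(1 − 2P − Q) − ¼ ln(1 − 2Q).
1 − 2P − Q = 0.751691, giving −½ ln(0.751691) = 0.142715.
1 − 2Q = 0.905314, giving −¼ ln(0.905314) = 0.024868.
d = 0.142715 + 0.024868 = 0.167583.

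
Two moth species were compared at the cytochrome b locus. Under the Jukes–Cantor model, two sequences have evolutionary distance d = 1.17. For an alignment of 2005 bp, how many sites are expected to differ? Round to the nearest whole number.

1188

Invert JC69: p = (3/4)(1 − e^(−4d/3)) = 0.75 × (1 − e^(-1.56)) = 0.75 × (1 − 0.210136) = 0.592398.
Expected differing sites = pL ≈ 0.592398 × 2005 = 1187.75799 ≈ 1188.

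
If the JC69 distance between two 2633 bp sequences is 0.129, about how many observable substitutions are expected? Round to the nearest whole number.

Invert JC69: p = (3/4)(1 − e^(−4d/3)) = 0.75 × (1 − e^(-0.172)) = 0.75 × (1 − 0.841979) = 0.118516.
Expected differing sites = pL ≈ 0.118516 × 2633 = 312.052628 ≈ 312.

312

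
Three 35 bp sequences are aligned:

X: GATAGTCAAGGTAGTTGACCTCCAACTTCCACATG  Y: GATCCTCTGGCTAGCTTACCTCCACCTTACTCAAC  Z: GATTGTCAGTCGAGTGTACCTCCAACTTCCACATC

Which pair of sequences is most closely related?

X–Y: 12/35 differ, p = 0.343, d = 0.458.
X–Z: 8/35 differ, p = 0.229, d = 0.273.
Y–Z: 11/35 differ, p = 0.314, d = 0.407.
The smallest distance is between X and Z.

X and Z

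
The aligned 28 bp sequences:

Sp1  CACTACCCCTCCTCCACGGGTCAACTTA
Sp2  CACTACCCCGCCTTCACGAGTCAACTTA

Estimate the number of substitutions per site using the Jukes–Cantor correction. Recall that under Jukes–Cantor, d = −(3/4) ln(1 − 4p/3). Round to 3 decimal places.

0.116

The sequences differ at 3 of 28 sites (10, 14, 19), so p = 3/28 ≈ 0.107143.
d = −(3/4) ln(1 − 4p/3) = −0.75 ln(1 − 0.142857) = −0.75 ln(0.857143)
  = −0.75 × (-0.154151) = 0.115613 substitutions/site.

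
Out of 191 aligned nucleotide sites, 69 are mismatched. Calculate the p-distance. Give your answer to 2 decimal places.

p = 69/191 = 0.361256… ≈ 0.36 (to 2 d.p.).

0.36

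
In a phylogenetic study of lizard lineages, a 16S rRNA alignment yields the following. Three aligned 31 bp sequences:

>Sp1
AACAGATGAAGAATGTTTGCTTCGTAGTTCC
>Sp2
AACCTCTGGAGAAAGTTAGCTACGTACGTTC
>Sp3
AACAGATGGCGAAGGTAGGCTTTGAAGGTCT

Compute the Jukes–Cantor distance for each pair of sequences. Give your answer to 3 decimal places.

Sp1–Sp2: 10/31 sites differ → p ≈ 0.322581, d = −0.75 ln(1 − 0.430108) = 0.421731 ≈ 0.422.
Sp1–Sp3: 9/31 sites differ → p ≈ 0.290323, d = −0.75 ln(1 − 0.387097) = 0.367161 ≈ 0.367.
Sp2–Sp3: 13/31 sites differ → p ≈ 0.419355, d = −0.75 ln(1 − 0.55914) = 0.614271 ≈ 0.614.

d(Sp1,Sp2) = 0.422, d(Sp1,Sp3) = 0.367, d(Sp2,Sp3) = 0.614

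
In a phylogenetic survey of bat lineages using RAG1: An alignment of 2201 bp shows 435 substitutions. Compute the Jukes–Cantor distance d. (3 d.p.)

0.229

p = 435/2201 ≈ 0.197637.
d = −(3/4) ln(1 − 4p/3) = −0.75 ln(1 − 0.263516) = −0.75 ln(0.736484)
  = −0.75 × (-0.305868) = 0.229401 substitutions/site.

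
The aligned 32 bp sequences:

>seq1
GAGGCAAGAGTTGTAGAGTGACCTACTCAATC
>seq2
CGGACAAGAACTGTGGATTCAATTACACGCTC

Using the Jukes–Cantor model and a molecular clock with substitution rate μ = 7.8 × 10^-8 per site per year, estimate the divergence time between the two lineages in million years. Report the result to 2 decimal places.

3.75

The sequences differ at 13 of 32 sites, so p = 13/32 = 0.40625.
d = −(3/4) ln(1 − 4p/3) = −0.75 ln(1 − 0.541667) = −0.75 ln(0.458333)
  = −0.75 × (-0.780159) = 0.585119 substitutions/site.
Under a molecular clock d = 2μt, so t = d/(2μ) = 0.585119 / (2 × 7.8 × 10^-8) = 3.75 million years.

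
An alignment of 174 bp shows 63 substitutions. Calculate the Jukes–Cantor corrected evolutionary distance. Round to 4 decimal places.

p = 63/174 ≈ 0.362069.
d = −(3/4) ln(1 − 4p/3) = −0.75 ln(1 − 0.482759) = −0.75 ln(0.517241)
  = −0.75 × (-0.659246) = 0.494435 substitutions/site.

0.4944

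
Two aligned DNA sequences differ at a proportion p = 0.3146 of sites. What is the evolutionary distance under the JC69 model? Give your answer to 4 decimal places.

0.4079

d = −(3/4) ln(1 − 4p/3) = −0.75 ln(1 − 0.419467) = −0.75 ln(0.580533)
  = −0.75 × (-0.543809) = 0.407857 substitutions/site.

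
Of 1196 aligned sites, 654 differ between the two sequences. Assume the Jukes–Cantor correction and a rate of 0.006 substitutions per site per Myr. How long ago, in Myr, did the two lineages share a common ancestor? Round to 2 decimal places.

p = 654/1196 ≈ 0.546823.
d = −(3/4) ln(1 − 4p/3) = −0.75 ln(1 − 0.729097) = −0.75 ln(0.270903)
  = −0.75 × (-1.305994) = 0.979496 substitutions/site.
Under a molecular clock d = 2μt, so t = d/(2μ) = 0.979496 / (2 × 0.006) = 81.62 Myr.

81.62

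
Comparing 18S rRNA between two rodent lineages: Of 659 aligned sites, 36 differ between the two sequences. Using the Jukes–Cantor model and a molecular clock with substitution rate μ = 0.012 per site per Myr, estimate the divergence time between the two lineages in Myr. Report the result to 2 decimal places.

p = 36/659 ≈ 0.054628.
d = −(3/4) ln(1 − 4p/3) = −0.75 ln(1 − 0.072837) = −0.75 ln(0.927163)
  = −0.75 × (-0.075626) = 0.056720 substitutions/site.
Under a molecular clock d = 2μt, so t = d/(2μ) = 0.056720 / (2 × 0.012) = 2.36 Myr.

2.36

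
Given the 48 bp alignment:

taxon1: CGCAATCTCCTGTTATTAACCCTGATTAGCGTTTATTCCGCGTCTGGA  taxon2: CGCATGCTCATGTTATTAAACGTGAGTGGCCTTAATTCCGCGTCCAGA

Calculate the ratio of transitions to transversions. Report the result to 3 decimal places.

Transitions are A↔G and C↔T; transversions are all other mismatches.
Transitions: 3. Transversions: 8.
R = 3/8 = 0.375.

0.375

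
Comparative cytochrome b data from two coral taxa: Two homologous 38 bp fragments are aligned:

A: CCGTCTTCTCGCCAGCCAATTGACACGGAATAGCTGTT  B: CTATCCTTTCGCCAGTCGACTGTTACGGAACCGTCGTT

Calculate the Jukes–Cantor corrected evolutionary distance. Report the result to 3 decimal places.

The sequences differ at 13 of 38 sites, so p = 13/38 ≈ 0.342105.
d = −(3/4) ln(1 − 4p/3) = −0.75 ln(1 − 0.45614) = −0.75 ln(0.54386)
  = −0.75 × (-0.609063) = 0.456797 substitutions/site.

0.457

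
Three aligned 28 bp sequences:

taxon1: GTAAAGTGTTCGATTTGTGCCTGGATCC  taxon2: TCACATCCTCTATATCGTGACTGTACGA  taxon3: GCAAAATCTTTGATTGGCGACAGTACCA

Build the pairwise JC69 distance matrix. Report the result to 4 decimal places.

taxon1–taxon2: 17/28 sites differ → p ≈ 0.607143, d = −0.75 ln(1 − 0.809524) = 1.243672 ≈ 1.2437.
taxon1–taxon3: 11/28 sites differ → p ≈ 0.392857, d = −0.75 ln(1 − 0.523809) = 0.556452 ≈ 0.5565.
taxon2–taxon3: 12/28 sites differ → p ≈ 0.428571, d = −0.75 ln(1 − 0.571428) = 0.635472 ≈ 0.6355.

d(taxon1,taxon2) = 1.2437, d(taxon1,taxon3) = 0.5565, d(taxon2,taxon3) = 0.6355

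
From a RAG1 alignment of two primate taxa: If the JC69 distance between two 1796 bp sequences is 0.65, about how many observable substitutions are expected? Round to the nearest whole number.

Invert JC69: p = (3/4)(1 − e^(−4d/3)) = 0.75 × (1 − e^(-0.866667)) = 0.75 × (1 − 0.420350) = 0.434738.
Expected differing sites = pL ≈ 0.434738 × 1796 = 780.789448 ≈ 781.

781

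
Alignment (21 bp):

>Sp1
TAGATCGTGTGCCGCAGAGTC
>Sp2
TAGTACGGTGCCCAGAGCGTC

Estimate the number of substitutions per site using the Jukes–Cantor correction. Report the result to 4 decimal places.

The sequences differ at 9 of 21 sites (4, 5, 8, 9, 10, 11, 14, 15, 18), so p = 9/21 ≈ 0.428571.
d = −(3/4) ln(1 − 4p/3) = −0.75 ln(1 − 0.571428) = −0.75 ln(0.428572)
  = −0.75 × (-0.847297) = 0.635473 substitutions/site.

0.6355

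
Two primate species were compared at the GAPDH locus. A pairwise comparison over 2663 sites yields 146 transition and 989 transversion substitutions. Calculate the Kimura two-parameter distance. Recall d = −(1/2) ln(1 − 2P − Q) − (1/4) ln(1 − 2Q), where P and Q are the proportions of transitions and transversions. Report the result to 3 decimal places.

P = 146/2663 ≈ 0.054825 and Q = 989/2663 ≈ 0.371386.
Under the Kimura two-parameter model, d = −½ ln(1 − 2P − Q) − ¼ ln(1 − 2Q).
1 − 2P − Q = 0.518964, giving −½ ln(0.518964) = 0.327960.
1 − 2Q = 0.257228, giving −¼ ln(0.257228) = 0.339448.
d = 0.327960 + 0.339448 = 0.667408.

0.667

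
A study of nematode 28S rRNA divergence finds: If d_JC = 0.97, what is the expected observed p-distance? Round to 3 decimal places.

p = (3/4)(1 − e^(−4d/3)) = 0.75 × (1 − e^(-1.293333)) = 0.75 × (1 − 0.274355) = 0.544234.

0.544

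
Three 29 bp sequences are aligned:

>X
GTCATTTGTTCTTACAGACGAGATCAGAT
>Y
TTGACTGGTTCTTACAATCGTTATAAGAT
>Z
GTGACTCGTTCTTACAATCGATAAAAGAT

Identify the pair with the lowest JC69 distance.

X–Y: 9/29 differ, p = 0.310, d = 0.401.
X–Z: 8/29 differ, p = 0.276, d = 0.344.
Y–Z: 4/29 differ, p = 0.138, d = 0.152.
The smallest distance is between Y and Z.

Y and Z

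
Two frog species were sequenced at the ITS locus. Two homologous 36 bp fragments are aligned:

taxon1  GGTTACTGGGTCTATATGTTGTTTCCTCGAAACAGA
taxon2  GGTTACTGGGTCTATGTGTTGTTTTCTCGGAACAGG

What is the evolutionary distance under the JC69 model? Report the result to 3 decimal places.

0.120

The sequences differ at 4 of 36 sites (16, 25, 30, 36), so p = 4/36 ≈ 0.111111.
d = −(3/4) ln(1 − 4p/3) = −0.75 ln(1 − 0.148148) = −0.75 ln(0.851852)
  = −0.75 × (-0.160342) = 0.120257 substitutions/site.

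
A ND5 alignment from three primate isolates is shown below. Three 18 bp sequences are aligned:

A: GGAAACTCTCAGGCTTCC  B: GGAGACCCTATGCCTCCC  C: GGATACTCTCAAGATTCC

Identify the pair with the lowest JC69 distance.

A and C

A–B: 6/18 differ, p = 0.333, d = 0.441.
A–C: 3/18 differ, p = 0.167, d = 0.188.
B–C: 8/18 differ, p = 0.444, d = 0.673.
The smallest distance is between A and C.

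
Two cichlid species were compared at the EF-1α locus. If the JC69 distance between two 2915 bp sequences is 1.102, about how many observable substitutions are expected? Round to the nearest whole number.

1683

Invert JC69: p = (3/4)(1 − e^(−4d/3)) = 0.75 × (1 − e^(-1.469333)) = 0.75 × (1 − 0.230079) = 0.577441.
Expected differing sites = pL ≈ 0.577441 × 2915 = 1683.240515 ≈ 1683.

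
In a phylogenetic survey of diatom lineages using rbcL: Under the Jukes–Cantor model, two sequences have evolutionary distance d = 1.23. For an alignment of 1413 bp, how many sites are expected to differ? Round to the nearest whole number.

Invert JC69: p = (3/4)(1 − e^(−4d/3)) = 0.75 × (1 − e^(-1.64)) = 0.75 × (1 − 0.193980) = 0.604515.
Expected differing sites = pL ≈ 0.604515 × 1413 = 854.179695 ≈ 854.

854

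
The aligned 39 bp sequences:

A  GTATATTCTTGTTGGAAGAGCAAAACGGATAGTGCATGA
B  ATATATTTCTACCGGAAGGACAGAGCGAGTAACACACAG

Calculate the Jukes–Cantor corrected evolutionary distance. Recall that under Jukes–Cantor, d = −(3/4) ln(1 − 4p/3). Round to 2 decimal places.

0.72

The sequences differ at 18 of 39 sites, so p = 18/39 ≈ 0.461538.
d = −(3/4) ln(1 − 4p/3) = −0.75 ln(1 − 0.615384) = −0.75 ln(0.384616)
  = −0.75 × (-0.955510) = 0.716633 substitutions/site.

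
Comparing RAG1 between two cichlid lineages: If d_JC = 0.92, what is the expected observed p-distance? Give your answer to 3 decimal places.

p = (3/4)(1 − e^(−4d/3)) = 0.75 × (1 − e^(-1.226667)) = 0.75 × (1 − 0.293268) = 0.530049.

0.530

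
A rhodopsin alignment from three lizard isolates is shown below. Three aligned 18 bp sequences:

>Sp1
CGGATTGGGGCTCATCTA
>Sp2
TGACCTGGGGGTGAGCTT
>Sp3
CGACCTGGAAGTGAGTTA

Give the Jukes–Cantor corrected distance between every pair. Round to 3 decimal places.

Sp1–Sp2: 8/18 sites differ → p ≈ 0.444444, d = −0.75 ln(1 − 0.592592) = 0.673455 ≈ 0.673.
Sp1–Sp3: 9/18 sites differ → p = 0.5, d = −0.75 ln(1 − 0.666667) = 0.823960 ≈ 0.824.
Sp2–Sp3: 5/18 sites differ → p ≈ 0.277778, d = −0.75 ln(1 − 0.370371) = 0.346968 ≈ 0.347.

d(Sp1,Sp2) = 0.673, d(Sp1,Sp3) = 0.824, d(Sp2,Sp3) = 0.347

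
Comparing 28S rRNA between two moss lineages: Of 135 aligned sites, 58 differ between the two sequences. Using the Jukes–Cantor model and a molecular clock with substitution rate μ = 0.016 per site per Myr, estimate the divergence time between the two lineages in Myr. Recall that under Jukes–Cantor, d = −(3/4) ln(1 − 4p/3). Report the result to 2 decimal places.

19.94

p = 58/135 ≈ 0.42963.
d = −(3/4) ln(1 − 4p/3) = −0.75 ln(1 − 0.57284) = −0.75 ln(0.42716)
  = −0.75 × (-0.850597) = 0.637948 substitutions/site.
Under a molecular clock d = 2μt, so t = d/(2μ) = 0.637948 / (2 × 0.016) = 19.94 Myr.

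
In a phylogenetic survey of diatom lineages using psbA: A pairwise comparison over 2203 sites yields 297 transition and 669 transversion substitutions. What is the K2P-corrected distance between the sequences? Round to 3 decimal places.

0.660

P = 297/2203 ≈ 0.134816 and Q = 669/2203 ≈ 0.303677.
Under the Kimura two-parameter model, d = −½ ln(1 − 2P − Q) − ¼ ln(1 − 2Q).
1 − 2P − Q = 0.426691, giving −½ ln(0.426691) = 0.425848.
1 − 2Q = 0.392646, giving −¼ ln(0.392646) = 0.233712.
d = 0.425848 + 0.233712 = 0.659560.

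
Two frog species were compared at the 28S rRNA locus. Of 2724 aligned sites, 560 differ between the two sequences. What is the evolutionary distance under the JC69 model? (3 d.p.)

0.240

p = 560/2724 ≈ 0.20558.
d = −(3/4) ln(1 − 4p/3) = −0.75 ln(1 − 0.274107) = −0.75 ln(0.725893)
  = −0.75 × (-0.320353) = 0.240265 substitutions/site.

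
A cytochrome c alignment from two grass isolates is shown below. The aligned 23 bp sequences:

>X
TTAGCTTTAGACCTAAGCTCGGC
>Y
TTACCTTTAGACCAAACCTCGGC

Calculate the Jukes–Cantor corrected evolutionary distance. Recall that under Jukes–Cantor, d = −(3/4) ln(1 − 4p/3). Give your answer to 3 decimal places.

0.143

The sequences differ at 3 of 23 sites (4, 14, 17), so p = 3/23 ≈ 0.130435.
d = −(3/4) ln(1 − 4p/3) = −0.75 ln(1 − 0.173913) = −0.75 ln(0.826087)
  = −0.75 × (-0.191055) = 0.143291 substitutions/site.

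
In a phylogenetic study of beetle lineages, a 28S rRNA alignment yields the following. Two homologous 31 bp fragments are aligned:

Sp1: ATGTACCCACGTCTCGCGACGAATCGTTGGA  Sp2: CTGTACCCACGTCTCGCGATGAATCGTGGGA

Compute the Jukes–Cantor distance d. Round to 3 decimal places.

The sequences differ at 3 of 31 sites (1, 20, 28), so p = 3/31 ≈ 0.096774.
d = −(3/4) ln(1 − 4p/3) = −0.75 ln(1 − 0.129032) = −0.75 ln(0.870968)
  = −0.75 × (-0.138150) = 0.103613 substitutions/site.

0.104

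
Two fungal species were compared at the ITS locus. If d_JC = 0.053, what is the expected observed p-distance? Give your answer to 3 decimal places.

0.051

p = (3/4)(1 − e^(−4d/3)) = 0.75 × (1 − e^(-0.070667)) = 0.75 × (1 − 0.931772) = 0.051171.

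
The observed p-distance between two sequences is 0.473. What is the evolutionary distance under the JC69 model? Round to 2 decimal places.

0.75

d = −(3/4) ln(1 − 4p/3) = −0.75 ln(1 − 0.630667) = −0.75 ln(0.369333)
  = −0.75 × (-0.996057) = 0.747043 substitutions/site.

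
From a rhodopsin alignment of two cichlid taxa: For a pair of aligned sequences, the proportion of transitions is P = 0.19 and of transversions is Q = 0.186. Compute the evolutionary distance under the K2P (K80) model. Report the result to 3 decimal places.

0.534

Under the Kimura two-parameter model, d = −½ ln(1 − 2P − Q) − ¼ ln(1 − 2Q).
1 − 2P − Q = 0.434, giving −½ ln(0.434) = 0.417355.
1 − 2Q = 0.628, giving −¼ ln(0.628) = 0.116304.
d = 0.417355 + 0.116304 = 0.533659.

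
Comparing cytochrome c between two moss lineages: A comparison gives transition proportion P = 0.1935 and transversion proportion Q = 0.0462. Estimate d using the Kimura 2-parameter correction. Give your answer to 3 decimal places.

0.308

Under the Kimura two-parameter model, d = −½ ln(1 − 2P − Q) − ¼ ln(1 − 2Q).
1 − 2P − Q = 0.5668, giving −½ ln(0.5668) = 0.283874.
1 − 2Q = 0.9076, giving −¼ ln(0.9076) = 0.024238.
d = 0.283874 + 0.024238 = 0.308112.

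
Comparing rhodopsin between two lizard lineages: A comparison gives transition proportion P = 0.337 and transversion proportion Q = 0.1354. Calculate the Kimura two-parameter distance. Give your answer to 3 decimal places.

0.908

Under the Kimura two-parameter model, d = −½ ln(1 − 2P − Q) − ¼ ln(1 − 2Q).
1 − 2P − Q = 0.1906, giving −½ ln(0.1906) = 0.828789.
1 − 2Q = 0.7292, giving −¼ ln(0.7292) = 0.078952.
d = 0.828789 + 0.078952 = 0.907741.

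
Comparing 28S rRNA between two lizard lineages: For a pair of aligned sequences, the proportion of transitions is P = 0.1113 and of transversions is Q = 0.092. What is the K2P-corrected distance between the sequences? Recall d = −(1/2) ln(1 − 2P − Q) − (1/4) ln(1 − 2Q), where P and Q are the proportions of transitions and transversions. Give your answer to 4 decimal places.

Under the Kimura two-parameter model, d = −½ ln(1 − 2P − Q) − ¼ ln(1 − 2Q).
1 − 2P − Q = 0.6854, giving −½ ln(0.6854) = 0.188876.
1 − 2Q = 0.816, giving −¼ ln(0.816) = 0.050835.
d = 0.188876 + 0.050835 = 0.239711.

0.2397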